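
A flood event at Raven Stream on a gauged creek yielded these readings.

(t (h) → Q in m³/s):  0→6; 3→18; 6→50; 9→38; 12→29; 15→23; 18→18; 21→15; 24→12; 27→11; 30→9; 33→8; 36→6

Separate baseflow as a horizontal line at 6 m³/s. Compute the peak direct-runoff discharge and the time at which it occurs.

Q_p = 44.0 m³/s at t = 6 h

Subtracting baseflow gives direct-runoff ordinates: 0.0, 12.0, 44.0, 32.0, 23.0, 17.0, 12.0, 9.0, 6.0, 5.0, 3.0, 2.0, 0.0 m³/s.
The maximum is 44.0 m³/s, occurring at the reading for t = 6 h.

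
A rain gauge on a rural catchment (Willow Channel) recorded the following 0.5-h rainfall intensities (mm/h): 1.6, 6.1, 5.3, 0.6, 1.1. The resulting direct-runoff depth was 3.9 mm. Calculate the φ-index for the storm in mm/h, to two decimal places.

φ ≈ 1.80 mm/h

Only the 2 blocks with intensity above φ contribute runoff: 6.1, 5.3 mm/h.
Σ(I−φ)·Δt = d  ⇒  (6.1+5.3 − 2φ)·0.5 = 3.9
φ = (11.40 − 3.9/0.5) / 2 = 1.80 mm/h.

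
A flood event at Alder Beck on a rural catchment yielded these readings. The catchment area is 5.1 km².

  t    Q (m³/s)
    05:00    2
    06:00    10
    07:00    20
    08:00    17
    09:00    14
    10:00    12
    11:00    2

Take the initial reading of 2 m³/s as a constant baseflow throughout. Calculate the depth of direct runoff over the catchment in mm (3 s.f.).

Direct runoff: 0.0, 8.0, 18.0, 15.0, 12.0, 10.0, 0.0 m³/s; ΣQ_DR = 63.00 m³/s.
V = ΣQ_DR · Δt = 63.00 × 3600 s = 2.268 × 10^5 m³.
Over A = 5.1 km², depth = V / A = 44.5 mm.

d ≈ 44.5 mm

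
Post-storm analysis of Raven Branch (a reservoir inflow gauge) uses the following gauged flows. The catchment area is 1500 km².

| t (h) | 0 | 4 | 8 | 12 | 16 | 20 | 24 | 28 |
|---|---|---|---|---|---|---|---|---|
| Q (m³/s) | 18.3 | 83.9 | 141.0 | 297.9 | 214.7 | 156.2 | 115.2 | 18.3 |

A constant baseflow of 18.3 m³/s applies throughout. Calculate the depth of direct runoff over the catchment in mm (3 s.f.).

Direct runoff: 0.0, 65.6, 122.7, 279.6, 196.4, 137.9, 96.9, 0.0 m³/s; ΣQ_DR = 899.1 m³/s.
V = ΣQ_DR · Δt = 899.1 × 14400 s = 1.295 × 10^7 m³.
Over A = 1500 km², depth = V / A = 8.63 mm.

d ≈ 8.63 mm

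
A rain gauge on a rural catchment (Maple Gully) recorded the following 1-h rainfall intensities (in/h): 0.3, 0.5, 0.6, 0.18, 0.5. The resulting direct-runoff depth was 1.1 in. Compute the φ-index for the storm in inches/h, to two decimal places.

Only the 4 blocks with intensity above φ contribute runoff: 0.3, 0.5, 0.6, 0.5 in/h.
Σ(I−φ)·Δt = d  ⇒  (0.3+0.5+0.6+0.5 − 4φ)·1 = 1.1
φ = (1.900 − 1.1/1) / 4 = 0.20 in/h.

φ ≈ 0.20 in/h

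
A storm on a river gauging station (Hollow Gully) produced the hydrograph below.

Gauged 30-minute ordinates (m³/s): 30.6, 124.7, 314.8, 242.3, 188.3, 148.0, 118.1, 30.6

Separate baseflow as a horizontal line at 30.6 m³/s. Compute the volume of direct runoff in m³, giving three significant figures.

V ≈ 1.71 × 10^6 m³

Direct-runoff ordinates (Q − Q_b): 0.0, 94.1, 284.2, 211.7, 157.7, 117.4, 87.5, 0.0 m³/s.
ΣQ_DR = 952.6 m³/s.
With Δt = 0.5 h = 1800 s, V = ΣQ_DR · Δt = 952.6 × 1800 = 1.71 × 10^6 m³.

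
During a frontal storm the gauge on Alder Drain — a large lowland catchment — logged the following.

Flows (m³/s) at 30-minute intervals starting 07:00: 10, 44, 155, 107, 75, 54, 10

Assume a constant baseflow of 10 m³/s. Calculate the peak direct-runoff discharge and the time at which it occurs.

Q_p = 145.0 m³/s at t = 08:00

Subtracting baseflow gives direct-runoff ordinates: 0.0, 34.0, 145.0, 97.0, 65.0, 44.0, 0.0 m³/s.
The maximum is 145.0 m³/s, occurring at the reading for t = 08:00.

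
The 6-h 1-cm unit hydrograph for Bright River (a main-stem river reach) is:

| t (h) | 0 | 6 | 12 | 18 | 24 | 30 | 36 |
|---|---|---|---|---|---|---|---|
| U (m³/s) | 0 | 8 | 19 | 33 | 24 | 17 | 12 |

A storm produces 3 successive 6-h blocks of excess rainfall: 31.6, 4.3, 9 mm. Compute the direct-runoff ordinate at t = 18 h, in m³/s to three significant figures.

By discrete convolution, Q_j = Σ (P_i / 10 mm) · U_{j−i}.
At t = 18 h (j=3): Q = (31.6/10)·33 + (4.3/10)·19 + (9/10)·8 = 120 m³/s.

Q ≈ 120 m³/s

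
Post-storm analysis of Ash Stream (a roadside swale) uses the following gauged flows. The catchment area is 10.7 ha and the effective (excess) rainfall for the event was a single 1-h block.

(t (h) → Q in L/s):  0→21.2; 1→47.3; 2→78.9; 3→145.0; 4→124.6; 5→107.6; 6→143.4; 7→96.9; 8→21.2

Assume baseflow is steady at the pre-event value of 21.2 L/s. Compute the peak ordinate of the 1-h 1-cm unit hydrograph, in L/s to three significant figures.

Direct runoff: 0.0, 26.1, 57.7, 123.8, 103.4, 86.4, 122.2, 75.7, 0.0 L/s; ΣQ_DR = 595.3 L/s, peak = 123.8 L/s.
Runoff depth d = ΣQ_DR·Δt / A = 595.3 × 3600 / (10.7 ha) = 20.03 mm.
The 1-cm UH is the DRH scaled by (10 mm)/d, so U_p = 123.8 × 10/20.03 = 61.8 L/s.

U_p ≈ 61.8 L/s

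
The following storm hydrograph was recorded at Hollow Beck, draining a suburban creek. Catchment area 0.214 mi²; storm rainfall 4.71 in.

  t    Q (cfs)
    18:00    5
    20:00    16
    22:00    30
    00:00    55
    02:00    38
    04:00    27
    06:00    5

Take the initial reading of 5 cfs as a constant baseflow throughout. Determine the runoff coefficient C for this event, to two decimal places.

ΣQ_DR = 141.0 cfs; V = ΣQ_DR·Δt = 1.015 × 10^6 ft³.
Runoff depth d = V / A = 2.042 in.
C = d / P = 2.042 / 4.71 = 0.43.

C ≈ 0.43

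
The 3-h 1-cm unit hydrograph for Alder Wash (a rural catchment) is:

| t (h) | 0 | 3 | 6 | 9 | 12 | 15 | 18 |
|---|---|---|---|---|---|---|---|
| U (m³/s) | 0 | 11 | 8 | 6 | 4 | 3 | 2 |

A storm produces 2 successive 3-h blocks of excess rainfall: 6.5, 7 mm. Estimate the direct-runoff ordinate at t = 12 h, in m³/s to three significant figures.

Q ≈ 6.80 m³/s

By discrete convolution, Q_j = Σ (P_i / 10 mm) · U_{j−i}.
At t = 12 h (j=4): Q = (6.5/10)·4 + (7/10)·6 = 6.80 m³/s.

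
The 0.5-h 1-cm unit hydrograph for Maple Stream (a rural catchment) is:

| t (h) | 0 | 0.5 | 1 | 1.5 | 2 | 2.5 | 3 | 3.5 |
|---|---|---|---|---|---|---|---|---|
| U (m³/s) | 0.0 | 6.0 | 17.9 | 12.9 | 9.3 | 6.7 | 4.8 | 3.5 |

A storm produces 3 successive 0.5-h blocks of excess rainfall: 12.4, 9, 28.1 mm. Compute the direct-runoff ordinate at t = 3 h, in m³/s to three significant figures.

Q ≈ 38.1 m³/s

By discrete convolution, Q_j = Σ (P_i / 10 mm) · U_{j−i}.
At t = 3 h (j=6): Q = (12.4/10)·4.8 + (9/10)·6.7 + (28.1/10)·9.3 = 38.1 m³/s.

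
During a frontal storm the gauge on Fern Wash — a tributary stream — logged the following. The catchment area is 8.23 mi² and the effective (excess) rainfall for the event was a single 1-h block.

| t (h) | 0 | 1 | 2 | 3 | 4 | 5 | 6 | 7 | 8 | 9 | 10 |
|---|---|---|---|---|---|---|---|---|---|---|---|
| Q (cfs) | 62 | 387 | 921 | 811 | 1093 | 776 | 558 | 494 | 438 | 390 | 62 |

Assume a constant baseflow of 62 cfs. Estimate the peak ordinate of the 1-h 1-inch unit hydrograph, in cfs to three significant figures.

U_p ≈ 1030 cfs

Direct runoff: 0.0, 325.0, 859.0, 749.0, 1031.0, 714.0, 496.0, 432.0, 376.0, 328.0, 0.0 cfs; ΣQ_DR = 5310 cfs, peak = 1031.0 cfs.
Runoff depth d = ΣQ_DR·Δt / A = 5310 × 3600 / (8.23 mi²) = 0.9998 in.
The 1-inch UH is the DRH scaled by (1 in)/d, so U_p = 1031.0 × 1/0.9998 = 1030 cfs.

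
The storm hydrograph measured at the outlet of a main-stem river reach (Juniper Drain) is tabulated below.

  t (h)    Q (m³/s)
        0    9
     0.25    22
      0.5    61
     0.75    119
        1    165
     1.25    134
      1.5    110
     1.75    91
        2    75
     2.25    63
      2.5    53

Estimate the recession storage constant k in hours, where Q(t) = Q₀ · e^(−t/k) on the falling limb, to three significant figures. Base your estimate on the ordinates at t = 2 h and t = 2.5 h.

On the falling limb, Q drops from 75 to 53 m³/s between t = 2 h and t = 2.5 h (Δt = 0.5 h).
k = −Δt / ln(Q₂/Q₁) = −0.5 / ln(53/75) = 1.44 h.

k ≈ 1.44 h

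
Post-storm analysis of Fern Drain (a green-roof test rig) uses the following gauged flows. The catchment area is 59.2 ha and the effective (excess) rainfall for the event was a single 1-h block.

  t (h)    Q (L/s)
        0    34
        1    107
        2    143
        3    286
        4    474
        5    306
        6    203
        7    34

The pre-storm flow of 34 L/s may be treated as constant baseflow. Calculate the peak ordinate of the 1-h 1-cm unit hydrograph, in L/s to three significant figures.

U_p ≈ 550 L/s

Direct runoff: 0.0, 73.0, 109.0, 252.0, 440.0, 272.0, 169.0, 0.0 L/s; ΣQ_DR = 1315 L/s, peak = 440.0 L/s.
Runoff depth d = ΣQ_DR·Δt / A = 1315 × 3600 / (59.2 ha) = 7.997 mm.
The 1-cm UH is the DRH scaled by (10 mm)/d, so U_p = 440.0 × 10/7.997 = 550 L/s.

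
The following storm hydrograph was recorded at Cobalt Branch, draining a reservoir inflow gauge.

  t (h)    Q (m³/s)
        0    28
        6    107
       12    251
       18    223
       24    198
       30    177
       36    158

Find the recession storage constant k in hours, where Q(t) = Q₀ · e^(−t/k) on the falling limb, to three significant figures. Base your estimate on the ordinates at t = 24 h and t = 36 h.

k ≈ 53.2 h

On the falling limb, Q drops from 198 to 158 m³/s between t = 24 h and t = 36 h (Δt = 12 h).
k = −Δt / ln(Q₂/Q₁) = −12 / ln(158/198) = 53.2 h.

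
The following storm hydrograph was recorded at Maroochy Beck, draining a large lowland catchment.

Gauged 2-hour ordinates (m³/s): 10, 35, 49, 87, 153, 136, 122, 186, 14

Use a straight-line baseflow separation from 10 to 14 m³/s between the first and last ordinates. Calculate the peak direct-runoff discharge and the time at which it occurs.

Q_p = 172.50 m³/s at t = 14 h

Subtracting baseflow gives direct-runoff ordinates: 0.00, 24.50, 38.00, 75.50, 141.00, 123.50, 109.00, 172.50, 0.00 m³/s.
The maximum is 172.50 m³/s, occurring at the reading for t = 14 h.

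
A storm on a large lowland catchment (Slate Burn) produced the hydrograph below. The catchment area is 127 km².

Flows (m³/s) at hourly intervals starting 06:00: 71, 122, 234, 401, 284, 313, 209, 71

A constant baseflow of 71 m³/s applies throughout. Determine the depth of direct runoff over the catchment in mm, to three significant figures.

d ≈ 32.2 mm

Direct runoff: 0.0, 51.0, 163.0, 330.0, 213.0, 242.0, 138.0, 0.0 m³/s; ΣQ_DR = 1137 m³/s.
V = ΣQ_DR · Δt = 1137 × 3600 s = 4.093 × 10^6 m³.
Over A = 127 km², depth = V / A = 32.2 mm.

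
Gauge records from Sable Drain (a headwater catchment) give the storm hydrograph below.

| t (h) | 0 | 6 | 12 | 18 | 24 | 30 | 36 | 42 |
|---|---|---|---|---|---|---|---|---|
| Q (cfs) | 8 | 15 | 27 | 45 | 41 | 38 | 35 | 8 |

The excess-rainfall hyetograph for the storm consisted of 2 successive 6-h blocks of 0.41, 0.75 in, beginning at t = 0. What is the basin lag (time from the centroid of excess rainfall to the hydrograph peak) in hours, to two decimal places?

t_L ≈ 11.12 h

Centroid of excess rainfall: t_c = Σ P_i·t̄_i / ΣP_i = 6.8793 h (block centres at 3, 9 h).
Hydrograph peak occurs at t = 18 h, so basin lag t_L = 18 − 6.8793 = 11.12 h.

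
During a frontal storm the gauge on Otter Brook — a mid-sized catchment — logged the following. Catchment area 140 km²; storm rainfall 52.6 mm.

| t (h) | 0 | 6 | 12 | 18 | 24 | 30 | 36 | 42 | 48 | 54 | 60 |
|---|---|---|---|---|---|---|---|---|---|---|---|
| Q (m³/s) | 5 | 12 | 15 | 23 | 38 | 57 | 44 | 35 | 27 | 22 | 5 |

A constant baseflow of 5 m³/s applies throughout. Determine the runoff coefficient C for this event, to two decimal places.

ΣQ_DR = 228.0 m³/s; V = ΣQ_DR·Δt = 4.925 × 10^6 m³.
Runoff depth d = V / A = 35.18 mm.
C = d / P = 35.18 / 52.6 = 0.67.

C ≈ 0.67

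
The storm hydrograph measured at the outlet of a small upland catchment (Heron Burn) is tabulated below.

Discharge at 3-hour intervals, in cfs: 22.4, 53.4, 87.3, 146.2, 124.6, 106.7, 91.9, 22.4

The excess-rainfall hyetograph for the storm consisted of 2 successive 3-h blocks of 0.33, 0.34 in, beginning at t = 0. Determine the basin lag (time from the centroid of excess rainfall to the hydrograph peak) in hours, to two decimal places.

Centroid of excess rainfall: t_c = Σ P_i·t̄_i / ΣP_i = 3.0224 h (block centres at 1.5, 4.5 h).
Hydrograph peak occurs at t = 9 h, so basin lag t_L = 9 − 3.0224 = 5.98 h.

t_L ≈ 5.98 h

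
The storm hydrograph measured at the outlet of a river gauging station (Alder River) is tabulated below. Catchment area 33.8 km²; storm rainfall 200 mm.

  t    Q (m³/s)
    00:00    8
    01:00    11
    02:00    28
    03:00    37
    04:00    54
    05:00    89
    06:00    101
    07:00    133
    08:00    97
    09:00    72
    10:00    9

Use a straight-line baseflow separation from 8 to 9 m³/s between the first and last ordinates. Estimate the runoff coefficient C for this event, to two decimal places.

C ≈ 0.29

ΣQ_DR = 545.5 m³/s; V = ΣQ_DR·Δt = 1.964 × 10^6 m³.
Runoff depth d = V / A = 58.10 mm.
C = d / P = 58.10 / 200 = 0.29.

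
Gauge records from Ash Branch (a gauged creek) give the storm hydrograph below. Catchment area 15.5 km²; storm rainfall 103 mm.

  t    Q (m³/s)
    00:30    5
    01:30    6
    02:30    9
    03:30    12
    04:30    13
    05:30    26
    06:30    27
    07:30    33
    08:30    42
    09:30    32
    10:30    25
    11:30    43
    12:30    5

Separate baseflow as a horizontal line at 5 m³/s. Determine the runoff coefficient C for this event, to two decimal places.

ΣQ_DR = 213.0 m³/s; V = ΣQ_DR·Δt = 7.668 × 10^5 m³.
Runoff depth d = V / A = 49.47 mm.
C = d / P = 49.47 / 103 = 0.48.

C ≈ 0.48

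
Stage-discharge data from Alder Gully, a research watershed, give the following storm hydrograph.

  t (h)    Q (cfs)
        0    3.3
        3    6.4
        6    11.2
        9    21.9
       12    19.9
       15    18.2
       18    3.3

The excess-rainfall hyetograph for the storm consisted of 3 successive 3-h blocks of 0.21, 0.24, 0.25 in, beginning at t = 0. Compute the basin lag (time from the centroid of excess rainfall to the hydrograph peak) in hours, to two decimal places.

Centroid of excess rainfall: t_c = Σ P_i·t̄_i / ΣP_i = 4.6714 h (block centres at 1.5, 4.5, 7.5 h).
Hydrograph peak occurs at t = 9 h, so basin lag t_L = 9 − 4.6714 = 4.33 h.

t_L ≈ 4.33 h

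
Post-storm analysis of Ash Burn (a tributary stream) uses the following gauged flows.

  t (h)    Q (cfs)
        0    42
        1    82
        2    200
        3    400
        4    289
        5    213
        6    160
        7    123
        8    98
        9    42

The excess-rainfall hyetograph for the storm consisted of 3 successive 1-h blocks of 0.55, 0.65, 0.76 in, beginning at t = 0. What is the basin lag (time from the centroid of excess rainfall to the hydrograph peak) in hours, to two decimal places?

Centroid of excess rainfall: t_c = Σ P_i·t̄_i / ΣP_i = 1.6071 h (block centres at 0.5, 1.5, 2.5 h).
Hydrograph peak occurs at t = 3 h, so basin lag t_L = 3 − 1.6071 = 1.39 h.

t_L ≈ 1.39 h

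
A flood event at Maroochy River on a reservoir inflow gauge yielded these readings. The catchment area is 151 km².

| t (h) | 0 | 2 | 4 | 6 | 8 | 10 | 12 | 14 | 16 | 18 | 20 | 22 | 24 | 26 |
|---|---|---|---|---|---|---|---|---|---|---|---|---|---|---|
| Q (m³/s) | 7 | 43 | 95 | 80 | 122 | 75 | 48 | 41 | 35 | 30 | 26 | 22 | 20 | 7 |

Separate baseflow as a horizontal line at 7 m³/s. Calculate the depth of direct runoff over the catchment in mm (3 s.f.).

d ≈ 26.4 mm

Direct runoff: 0.0, 36.0, 88.0, 73.0, 115.0, 68.0, 41.0, 34.0, 28.0, 23.0, 19.0, 15.0, 13.0, 0.0 m³/s; ΣQ_DR = 553.0 m³/s.
V = ΣQ_DR · Δt = 553.0 × 7200 s = 3.982 × 10^6 m³.
Over A = 151 km², depth = V / A = 26.4 mm.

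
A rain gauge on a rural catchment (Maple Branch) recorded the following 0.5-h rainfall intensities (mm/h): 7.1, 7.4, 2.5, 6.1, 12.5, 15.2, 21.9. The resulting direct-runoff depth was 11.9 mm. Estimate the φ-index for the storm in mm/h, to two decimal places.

Only the 3 blocks with intensity above φ contribute runoff: 12.5, 15.2, 21.9 mm/h.
Σ(I−φ)·Δt = d  ⇒  (12.5+15.2+21.9 − 3φ)·0.5 = 11.9
φ = (49.60 − 11.9/0.5) / 3 = 8.60 mm/h.

φ ≈ 8.60 mm/h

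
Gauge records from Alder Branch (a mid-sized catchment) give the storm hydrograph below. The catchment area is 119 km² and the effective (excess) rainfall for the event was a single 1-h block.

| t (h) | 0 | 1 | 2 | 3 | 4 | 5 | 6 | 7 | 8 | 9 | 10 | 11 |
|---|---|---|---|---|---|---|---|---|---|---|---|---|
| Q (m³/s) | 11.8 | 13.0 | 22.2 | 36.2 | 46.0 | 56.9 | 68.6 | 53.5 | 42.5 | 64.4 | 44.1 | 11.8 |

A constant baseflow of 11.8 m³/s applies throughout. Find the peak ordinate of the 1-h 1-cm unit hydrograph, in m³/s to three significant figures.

Direct runoff: 0.0, 1.2, 10.4, 24.4, 34.2, 45.1, 56.8, 41.7, 30.7, 52.6, 32.3, 0.0 m³/s; ΣQ_DR = 329.4 m³/s, peak = 56.8 m³/s.
Runoff depth d = ΣQ_DR·Δt / A = 329.4 × 3600 / (119 km²) = 9.965 mm.
The 1-cm UH is the DRH scaled by (10 mm)/d, so U_p = 56.8 × 10/9.965 = 57.0 m³/s.

U_p ≈ 57.0 m³/s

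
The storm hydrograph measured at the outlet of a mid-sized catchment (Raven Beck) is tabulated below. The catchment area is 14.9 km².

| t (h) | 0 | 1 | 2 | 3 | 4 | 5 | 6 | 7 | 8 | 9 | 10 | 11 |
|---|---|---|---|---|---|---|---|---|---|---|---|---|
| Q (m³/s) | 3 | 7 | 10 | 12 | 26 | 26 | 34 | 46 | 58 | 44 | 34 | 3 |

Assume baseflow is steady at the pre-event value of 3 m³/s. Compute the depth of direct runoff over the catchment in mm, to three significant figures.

Direct runoff: 0.0, 4.0, 7.0, 9.0, 23.0, 23.0, 31.0, 43.0, 55.0, 41.0, 31.0, 0.0 m³/s; ΣQ_DR = 267.0 m³/s.
V = ΣQ_DR · Δt = 267.0 × 3600 s = 9.612 × 10^5 m³.
Over A = 14.9 km², depth = V / A = 64.5 mm.

d ≈ 64.5 mm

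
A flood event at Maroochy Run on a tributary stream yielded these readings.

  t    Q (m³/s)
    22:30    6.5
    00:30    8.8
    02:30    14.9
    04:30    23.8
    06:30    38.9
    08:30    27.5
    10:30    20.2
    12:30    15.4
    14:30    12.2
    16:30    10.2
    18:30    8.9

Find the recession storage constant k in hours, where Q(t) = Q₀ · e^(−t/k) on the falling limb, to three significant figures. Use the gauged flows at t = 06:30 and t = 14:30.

On the falling limb, Q drops from 38.9 to 12.2 m³/s between t = 06:30 and t = 14:30 (Δt = 8 h).
k = −Δt / ln(Q₂/Q₁) = −8 / ln(12.2/38.9) = 6.90 h.

k ≈ 6.90 h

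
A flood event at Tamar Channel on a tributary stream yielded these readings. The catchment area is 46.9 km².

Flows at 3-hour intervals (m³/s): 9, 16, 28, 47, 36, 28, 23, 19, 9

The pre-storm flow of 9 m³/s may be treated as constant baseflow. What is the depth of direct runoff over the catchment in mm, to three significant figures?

d ≈ 30.9 mm

Direct runoff: 0.0, 7.0, 19.0, 38.0, 27.0, 19.0, 14.0, 10.0, 0.0 m³/s; ΣQ_DR = 134.0 m³/s.
V = ΣQ_DR · Δt = 134.0 × 10800 s = 1.447 × 10^6 m³.
Over A = 46.9 km², depth = V / A = 30.9 mm.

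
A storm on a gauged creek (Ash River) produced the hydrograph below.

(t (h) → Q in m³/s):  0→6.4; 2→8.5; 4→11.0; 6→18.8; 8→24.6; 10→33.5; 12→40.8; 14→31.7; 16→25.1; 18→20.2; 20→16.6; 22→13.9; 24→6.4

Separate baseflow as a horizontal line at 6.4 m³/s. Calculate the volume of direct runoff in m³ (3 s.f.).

Direct-runoff ordinates (Q − Q_b): 0.0, 2.1, 4.6, 12.4, 18.2, 27.1, 34.4, 25.3, 18.7, 13.8, 10.2, 7.5, 0.0 m³/s.
ΣQ_DR = 174.3 m³/s.
With Δt = 2 h = 7200 s, V = ΣQ_DR · Δt = 174.3 × 7200 = 1.25 × 10^6 m³.

V ≈ 1.25 × 10^6 m³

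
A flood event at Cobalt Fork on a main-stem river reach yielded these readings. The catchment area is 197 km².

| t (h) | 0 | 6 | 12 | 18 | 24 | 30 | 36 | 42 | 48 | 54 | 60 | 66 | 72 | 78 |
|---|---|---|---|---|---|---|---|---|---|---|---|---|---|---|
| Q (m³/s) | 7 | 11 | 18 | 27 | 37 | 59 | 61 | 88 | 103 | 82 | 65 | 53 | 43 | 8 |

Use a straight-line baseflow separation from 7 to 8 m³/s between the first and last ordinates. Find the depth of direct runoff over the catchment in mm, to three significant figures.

d ≈ 61.1 mm

Direct runoff: 0.00, 3.92, 10.85, 19.77, 29.69, 51.62, 53.54, 80.46, 95.38, 74.31, 57.23, 45.15, 35.08, 0.00 m³/s; ΣQ_DR = 557.0 m³/s.
V = ΣQ_DR · Δt = 557.0 × 21600 s = 1.203 × 10^7 m³.
Over A = 197 km², depth = V / A = 61.1 mm.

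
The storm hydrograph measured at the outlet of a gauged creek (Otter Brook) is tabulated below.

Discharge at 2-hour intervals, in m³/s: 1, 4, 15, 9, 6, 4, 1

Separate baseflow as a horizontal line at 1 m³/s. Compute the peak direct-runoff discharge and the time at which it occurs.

Q_p = 14.0 m³/s at t = 4 h

Subtracting baseflow gives direct-runoff ordinates: 0.0, 3.0, 14.0, 8.0, 5.0, 3.0, 0.0 m³/s.
The maximum is 14.0 m³/s, occurring at the reading for t = 4 h.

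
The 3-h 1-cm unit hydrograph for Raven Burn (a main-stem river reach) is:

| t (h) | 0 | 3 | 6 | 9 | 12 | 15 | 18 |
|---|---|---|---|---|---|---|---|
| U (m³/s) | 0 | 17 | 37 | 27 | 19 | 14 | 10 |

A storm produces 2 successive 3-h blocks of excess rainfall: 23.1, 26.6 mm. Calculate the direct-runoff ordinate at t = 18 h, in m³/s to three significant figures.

Q ≈ 60.3 m³/s

By discrete convolution, Q_j = Σ (P_i / 10 mm) · U_{j−i}.
At t = 18 h (j=6): Q = (23.1/10)·10 + (26.6/10)·14 = 60.3 m³/s.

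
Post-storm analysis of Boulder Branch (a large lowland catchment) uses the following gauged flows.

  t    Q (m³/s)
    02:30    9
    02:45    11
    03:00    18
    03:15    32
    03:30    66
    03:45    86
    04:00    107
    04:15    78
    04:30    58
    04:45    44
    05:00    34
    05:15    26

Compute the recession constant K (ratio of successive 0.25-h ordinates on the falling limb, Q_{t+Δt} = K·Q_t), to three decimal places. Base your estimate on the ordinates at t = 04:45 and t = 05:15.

K ≈ 0.769

Using the recession-limb readings at t = 04:45 and t = 05:15: Q falls from 44 to 26 m³/s over 2 intervals.
K = (Q₂/Q₁)^(1/2) = (26/44)^(1/2) = 0.769.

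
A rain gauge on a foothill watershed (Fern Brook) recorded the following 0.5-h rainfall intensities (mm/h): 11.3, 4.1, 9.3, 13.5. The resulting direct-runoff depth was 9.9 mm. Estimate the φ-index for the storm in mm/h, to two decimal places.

Only the 3 blocks with intensity above φ contribute runoff: 11.3, 9.3, 13.5 mm/h.
Σ(I−φ)·Δt = d  ⇒  (11.3+9.3+13.5 − 3φ)·0.5 = 9.9
φ = (34.10 − 9.9/0.5) / 3 = 4.77 mm/h.

φ ≈ 4.77 mm/h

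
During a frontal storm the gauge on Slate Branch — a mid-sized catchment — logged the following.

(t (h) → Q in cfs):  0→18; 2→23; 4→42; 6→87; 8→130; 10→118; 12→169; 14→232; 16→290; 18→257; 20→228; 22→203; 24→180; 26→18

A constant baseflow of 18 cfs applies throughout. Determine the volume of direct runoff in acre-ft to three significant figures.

V ≈ 288 acre-ft

Direct-runoff ordinates (Q − Q_b): 0.0, 5.0, 24.0, 69.0, 112.0, 100.0, 151.0, 214.0, 272.0, 239.0, 210.0, 185.0, 162.0, 0.0 cfs.
ΣQ_DR = 1743 cfs.
With Δt = 2 h = 7200 s, V = ΣQ_DR · Δt = 1743 × 7200 = 1.25 × 10^7 ft³ = 288 acre-ft.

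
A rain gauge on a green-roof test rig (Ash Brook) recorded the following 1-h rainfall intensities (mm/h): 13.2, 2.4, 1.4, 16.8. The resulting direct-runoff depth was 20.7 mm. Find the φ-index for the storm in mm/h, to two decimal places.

Only the 2 blocks with intensity above φ contribute runoff: 13.2, 16.8 mm/h.
Σ(I−φ)·Δt = d  ⇒  (13.2+16.8 − 2φ)·1 = 20.7
φ = (30.00 − 20.7/1) / 2 = 4.65 mm/h.

φ ≈ 4.65 mm/h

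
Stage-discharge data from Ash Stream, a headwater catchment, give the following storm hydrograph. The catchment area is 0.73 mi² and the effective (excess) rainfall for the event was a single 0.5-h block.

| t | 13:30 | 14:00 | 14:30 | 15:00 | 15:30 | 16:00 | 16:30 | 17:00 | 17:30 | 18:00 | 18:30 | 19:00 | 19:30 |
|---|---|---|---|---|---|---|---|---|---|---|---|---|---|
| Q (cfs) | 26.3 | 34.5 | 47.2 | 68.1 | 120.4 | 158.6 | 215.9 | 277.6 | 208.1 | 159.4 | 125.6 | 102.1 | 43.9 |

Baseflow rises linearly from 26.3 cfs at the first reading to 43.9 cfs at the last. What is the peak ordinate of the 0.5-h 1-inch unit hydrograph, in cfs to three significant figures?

Direct runoff: 0.00, 6.73, 17.97, 37.40, 88.23, 124.97, 180.80, 241.03, 170.07, 119.90, 84.63, 59.67, 0.00 cfs; ΣQ_DR = 1131 cfs, peak = 241.03 cfs.
Runoff depth d = ΣQ_DR·Δt / A = 1131 × 1800 / (0.73 mi²) = 1.201 in.
The 1-inch UH is the DRH scaled by (1 in)/d, so U_p = 241.03 × 1/1.201 = 201 cfs.

U_p ≈ 201 cfs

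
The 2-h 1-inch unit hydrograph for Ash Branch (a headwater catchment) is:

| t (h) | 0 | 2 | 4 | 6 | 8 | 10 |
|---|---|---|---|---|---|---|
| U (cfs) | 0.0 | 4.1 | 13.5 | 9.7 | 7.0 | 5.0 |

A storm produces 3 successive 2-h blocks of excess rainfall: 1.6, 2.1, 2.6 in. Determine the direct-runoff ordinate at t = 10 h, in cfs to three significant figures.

By discrete convolution, Q_j = Σ (P_i / 1 in) · U_{j−i}.
At t = 10 h (j=5): Q = (1.6/1)·5.0 + (2.1/1)·7.0 + (2.6/1)·9.7 = 47.9 cfs.

Q ≈ 47.9 cfs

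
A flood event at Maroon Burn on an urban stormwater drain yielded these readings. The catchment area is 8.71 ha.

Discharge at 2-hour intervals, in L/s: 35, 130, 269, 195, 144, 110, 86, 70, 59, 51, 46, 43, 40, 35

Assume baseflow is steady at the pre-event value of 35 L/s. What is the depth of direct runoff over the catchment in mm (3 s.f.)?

d ≈ 68.0 mm

Direct runoff: 0.0, 95.0, 234.0, 160.0, 109.0, 75.0, 51.0, 35.0, 24.0, 16.0, 11.0, 8.0, 5.0, 0.0 L/s; ΣQ_DR = 823.0 L/s.
V = ΣQ_DR · Δt = 823.0 × 7200 s = 5.926 × 10^6 L.
Over A = 8.71 ha, depth = V / A = 68.0 mm.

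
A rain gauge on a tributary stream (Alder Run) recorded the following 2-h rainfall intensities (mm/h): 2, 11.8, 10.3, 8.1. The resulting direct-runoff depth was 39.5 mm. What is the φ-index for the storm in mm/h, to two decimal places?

Only the 3 blocks with intensity above φ contribute runoff: 11.8, 10.3, 8.1 mm/h.
Σ(I−φ)·Δt = d  ⇒  (11.8+10.3+8.1 − 3φ)·2 = 39.5
φ = (30.20 − 39.5/2) / 3 = 3.48 mm/h.

φ ≈ 3.48 mm/h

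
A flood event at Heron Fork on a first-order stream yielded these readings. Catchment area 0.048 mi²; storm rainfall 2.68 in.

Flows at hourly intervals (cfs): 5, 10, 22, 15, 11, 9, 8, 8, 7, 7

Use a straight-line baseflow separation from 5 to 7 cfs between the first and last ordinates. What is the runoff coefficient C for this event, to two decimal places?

C ≈ 0.51

ΣQ_DR = 42.00 cfs; V = ΣQ_DR·Δt = 1.512 × 10^5 ft³.
Runoff depth d = V / A = 1.356 in.
C = d / P = 1.356 / 2.68 = 0.51.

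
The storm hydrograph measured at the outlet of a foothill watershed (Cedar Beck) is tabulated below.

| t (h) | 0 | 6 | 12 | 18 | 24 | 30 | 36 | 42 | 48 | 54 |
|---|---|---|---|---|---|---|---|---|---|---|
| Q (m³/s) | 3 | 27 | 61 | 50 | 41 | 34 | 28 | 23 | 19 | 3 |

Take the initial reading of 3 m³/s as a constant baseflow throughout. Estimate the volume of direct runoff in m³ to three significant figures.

V ≈ 5.59 × 10^6 m³

Direct-runoff ordinates (Q − Q_b): 0.0, 24.0, 58.0, 47.0, 38.0, 31.0, 25.0, 20.0, 16.0, 0.0 m³/s.
ΣQ_DR = 259.0 m³/s.
With Δt = 6 h = 21600 s, V = ΣQ_DR · Δt = 259.0 × 21600 = 5.59 × 10^6 m³.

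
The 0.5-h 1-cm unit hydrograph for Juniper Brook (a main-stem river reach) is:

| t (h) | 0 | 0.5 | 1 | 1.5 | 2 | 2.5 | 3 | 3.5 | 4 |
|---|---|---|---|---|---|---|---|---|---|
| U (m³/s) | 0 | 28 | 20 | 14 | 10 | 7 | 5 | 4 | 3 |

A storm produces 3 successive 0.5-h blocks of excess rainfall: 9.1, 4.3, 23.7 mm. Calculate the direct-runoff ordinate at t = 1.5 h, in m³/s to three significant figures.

By discrete convolution, Q_j = Σ (P_i / 10 mm) · U_{j−i}.
At t = 1.5 h (j=3): Q = (9.1/10)·14 + (4.3/10)·20 + (23.7/10)·28 = 87.7 m³/s.

Q ≈ 87.7 m³/s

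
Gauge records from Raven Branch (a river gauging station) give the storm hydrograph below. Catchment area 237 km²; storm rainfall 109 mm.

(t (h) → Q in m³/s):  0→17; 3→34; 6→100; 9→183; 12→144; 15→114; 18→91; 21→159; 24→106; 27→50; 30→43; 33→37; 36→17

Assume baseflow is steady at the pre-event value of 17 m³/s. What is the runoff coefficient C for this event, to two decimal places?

C ≈ 0.37

ΣQ_DR = 874.0 m³/s; V = ΣQ_DR·Δt = 9.439 × 10^6 m³.
Runoff depth d = V / A = 39.83 mm.
C = d / P = 39.83 / 109 = 0.37.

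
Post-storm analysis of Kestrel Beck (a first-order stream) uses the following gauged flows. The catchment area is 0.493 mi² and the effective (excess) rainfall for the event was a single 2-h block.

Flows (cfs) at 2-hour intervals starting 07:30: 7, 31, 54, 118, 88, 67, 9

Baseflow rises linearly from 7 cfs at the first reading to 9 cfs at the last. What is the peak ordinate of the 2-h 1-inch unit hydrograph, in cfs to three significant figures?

U_p ≈ 55.0 cfs

Direct runoff: 0.00, 23.67, 46.33, 110.00, 79.67, 58.33, 0.00 cfs; ΣQ_DR = 318.0 cfs, peak = 110.00 cfs.
Runoff depth d = ΣQ_DR·Δt / A = 318.0 × 7200 / (0.493 mi²) = 1.999 in.
The 1-inch UH is the DRH scaled by (1 in)/d, so U_p = 110.00 × 1/1.999 = 55.0 cfs.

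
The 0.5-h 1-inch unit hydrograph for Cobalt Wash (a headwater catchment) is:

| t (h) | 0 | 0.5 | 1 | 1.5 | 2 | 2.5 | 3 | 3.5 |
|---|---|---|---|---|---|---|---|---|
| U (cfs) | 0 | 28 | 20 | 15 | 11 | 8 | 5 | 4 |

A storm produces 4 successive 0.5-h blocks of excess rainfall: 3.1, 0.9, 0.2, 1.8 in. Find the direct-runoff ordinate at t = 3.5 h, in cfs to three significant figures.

By discrete convolution, Q_j = Σ (P_i / 1 in) · U_{j−i}.
At t = 3.5 h (j=7): Q = (3.1/1)·4 + (0.9/1)·5 + (0.2/1)·8 + (1.8/1)·11 = 38.3 cfs.

Q ≈ 38.3 cfs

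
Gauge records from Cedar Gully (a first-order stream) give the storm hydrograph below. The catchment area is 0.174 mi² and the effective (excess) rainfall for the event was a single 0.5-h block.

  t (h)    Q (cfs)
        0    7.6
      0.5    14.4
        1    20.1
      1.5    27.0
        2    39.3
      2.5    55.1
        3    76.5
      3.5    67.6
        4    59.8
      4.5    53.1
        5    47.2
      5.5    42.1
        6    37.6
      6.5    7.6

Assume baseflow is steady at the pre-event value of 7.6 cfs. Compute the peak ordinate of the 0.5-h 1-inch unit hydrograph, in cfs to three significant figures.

Direct runoff: 0.0, 6.8, 12.5, 19.4, 31.7, 47.5, 68.9, 60.0, 52.2, 45.5, 39.6, 34.5, 30.0, 0.0 cfs; ΣQ_DR = 448.6 cfs, peak = 68.9 cfs.
Runoff depth d = ΣQ_DR·Δt / A = 448.6 × 1800 / (0.174 mi²) = 1.998 in.
The 1-inch UH is the DRH scaled by (1 in)/d, so U_p = 68.9 × 1/1.998 = 34.5 cfs.

U_p ≈ 34.5 cfs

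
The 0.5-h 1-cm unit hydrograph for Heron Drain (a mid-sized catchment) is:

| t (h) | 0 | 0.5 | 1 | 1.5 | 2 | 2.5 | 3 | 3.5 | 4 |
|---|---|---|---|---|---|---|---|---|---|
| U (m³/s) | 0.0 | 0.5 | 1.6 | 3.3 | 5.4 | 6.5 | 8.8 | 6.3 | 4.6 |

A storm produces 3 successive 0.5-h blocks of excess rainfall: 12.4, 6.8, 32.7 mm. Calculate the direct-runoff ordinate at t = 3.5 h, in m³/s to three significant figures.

Q ≈ 35.1 m³/s

By discrete convolution, Q_j = Σ (P_i / 10 mm) · U_{j−i}.
At t = 3.5 h (j=7): Q = (12.4/10)·6.3 + (6.8/10)·8.8 + (32.7/10)·6.5 = 35.1 m³/s.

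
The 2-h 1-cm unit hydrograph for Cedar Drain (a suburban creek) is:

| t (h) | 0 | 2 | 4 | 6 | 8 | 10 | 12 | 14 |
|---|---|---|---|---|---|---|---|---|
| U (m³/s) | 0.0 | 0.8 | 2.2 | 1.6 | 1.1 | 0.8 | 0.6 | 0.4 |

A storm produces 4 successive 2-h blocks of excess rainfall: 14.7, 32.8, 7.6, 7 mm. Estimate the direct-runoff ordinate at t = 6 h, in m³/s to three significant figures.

By discrete convolution, Q_j = Σ (P_i / 10 mm) · U_{j−i}.
At t = 6 h (j=3): Q = (14.7/10)·1.6 + (32.8/10)·2.2 + (7.6/10)·0.8 + (7/10)·0.0 = 10.2 m³/s.

Q ≈ 10.2 m³/s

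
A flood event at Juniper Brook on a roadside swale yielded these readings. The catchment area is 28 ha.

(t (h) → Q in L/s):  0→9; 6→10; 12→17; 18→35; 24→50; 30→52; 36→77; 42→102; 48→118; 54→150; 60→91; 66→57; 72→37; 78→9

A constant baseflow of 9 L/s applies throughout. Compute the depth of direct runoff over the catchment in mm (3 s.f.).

Direct runoff: 0.0, 1.0, 8.0, 26.0, 41.0, 43.0, 68.0, 93.0, 109.0, 141.0, 82.0, 48.0, 28.0, 0.0 L/s; ΣQ_DR = 688.0 L/s.
V = ΣQ_DR · Δt = 688.0 × 21600 s = 1.486 × 10^7 L.
Over A = 28 ha, depth = V / A = 53.1 mm.

d ≈ 53.1 mm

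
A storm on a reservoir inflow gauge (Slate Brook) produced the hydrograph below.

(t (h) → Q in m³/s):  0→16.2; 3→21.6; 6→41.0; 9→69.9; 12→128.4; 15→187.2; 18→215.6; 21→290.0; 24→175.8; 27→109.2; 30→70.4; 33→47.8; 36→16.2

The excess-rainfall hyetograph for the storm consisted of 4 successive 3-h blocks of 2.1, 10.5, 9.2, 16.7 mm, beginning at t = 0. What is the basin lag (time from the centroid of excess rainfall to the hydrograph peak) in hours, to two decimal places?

Centroid of excess rainfall: t_c = Σ P_i·t̄_i / ΣP_i = 7.6558 h (block centres at 1.5, 4.5, 7.5, 10.5 h).
Hydrograph peak occurs at t = 21 h, so basin lag t_L = 21 − 7.6558 = 13.34 h.

t_L ≈ 13.34 h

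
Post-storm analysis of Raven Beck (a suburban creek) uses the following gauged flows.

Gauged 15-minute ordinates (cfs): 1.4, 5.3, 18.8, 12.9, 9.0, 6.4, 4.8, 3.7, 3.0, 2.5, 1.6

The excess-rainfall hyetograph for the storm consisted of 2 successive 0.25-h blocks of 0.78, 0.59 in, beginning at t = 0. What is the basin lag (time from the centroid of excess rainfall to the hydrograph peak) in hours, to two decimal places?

t_L ≈ 0.27 h

Centroid of excess rainfall: t_c = Σ P_i·t̄_i / ΣP_i = 0.2327 h (block centres at 0.125, 0.375 h).
Hydrograph peak occurs at t = 0.5 h, so basin lag t_L = 0.5 − 0.2327 = 0.27 h.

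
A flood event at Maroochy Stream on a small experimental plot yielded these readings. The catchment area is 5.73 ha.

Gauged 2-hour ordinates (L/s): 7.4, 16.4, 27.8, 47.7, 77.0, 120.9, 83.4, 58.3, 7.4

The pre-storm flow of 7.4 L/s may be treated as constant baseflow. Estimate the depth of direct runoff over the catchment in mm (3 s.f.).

Direct runoff: 0.0, 9.0, 20.4, 40.3, 69.6, 113.5, 76.0, 50.9, 0.0 L/s; ΣQ_DR = 379.7 L/s.
V = ΣQ_DR · Δt = 379.7 × 7200 s = 2.734 × 10^6 L.
Over A = 5.73 ha, depth = V / A = 47.7 mm.

d ≈ 47.7 mm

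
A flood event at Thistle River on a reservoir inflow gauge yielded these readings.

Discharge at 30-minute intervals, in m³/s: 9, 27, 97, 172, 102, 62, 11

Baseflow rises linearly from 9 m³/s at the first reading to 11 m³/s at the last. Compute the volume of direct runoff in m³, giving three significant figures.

Direct-runoff ordinates (Q − Q_b): 0.00, 17.67, 87.33, 162.00, 91.67, 51.33, 0.00 m³/s.
ΣQ_DR = 410.0 m³/s.
With Δt = 0.5 h = 1800 s, V = ΣQ_DR · Δt = 410.0 × 1800 = 7.38 × 10^5 m³.

V ≈ 7.38 × 10^5 m³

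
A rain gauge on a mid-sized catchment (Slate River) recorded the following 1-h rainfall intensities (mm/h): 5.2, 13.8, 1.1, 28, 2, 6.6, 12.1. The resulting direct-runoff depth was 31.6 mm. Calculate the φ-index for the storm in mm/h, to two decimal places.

Only the 3 blocks with intensity above φ contribute runoff: 13.8, 28, 12.1 mm/h.
Σ(I−φ)·Δt = d  ⇒  (13.8+28+12.1 − 3φ)·1 = 31.6
φ = (53.90 − 31.6/1) / 3 = 7.43 mm/h.

φ ≈ 7.43 mm/h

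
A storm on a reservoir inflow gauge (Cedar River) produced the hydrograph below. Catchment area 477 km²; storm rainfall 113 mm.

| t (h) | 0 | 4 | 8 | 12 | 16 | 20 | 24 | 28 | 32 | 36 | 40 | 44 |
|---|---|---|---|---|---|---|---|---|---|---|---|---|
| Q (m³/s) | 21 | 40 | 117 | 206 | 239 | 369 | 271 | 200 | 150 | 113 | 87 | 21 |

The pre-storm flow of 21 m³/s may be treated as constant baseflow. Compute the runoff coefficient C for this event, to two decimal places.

C ≈ 0.42

ΣQ_DR = 1582 m³/s; V = ΣQ_DR·Δt = 2.278 × 10^7 m³.
Runoff depth d = V / A = 47.76 mm.
C = d / P = 47.76 / 113 = 0.42.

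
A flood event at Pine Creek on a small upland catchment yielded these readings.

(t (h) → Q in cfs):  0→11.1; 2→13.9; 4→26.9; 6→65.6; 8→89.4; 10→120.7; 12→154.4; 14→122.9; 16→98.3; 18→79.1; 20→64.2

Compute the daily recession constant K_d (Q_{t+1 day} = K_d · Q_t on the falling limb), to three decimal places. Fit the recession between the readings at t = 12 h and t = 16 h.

Between t = 12 h and t = 16 h the flow falls from 154.4 to 98.3 cfs over 2×2 h = 4 h.
Per-interval ratio K = (98.3/154.4)^(1/2) = 0.7979; K_d = K^(24/2) = 0.067.

K_d ≈ 0.067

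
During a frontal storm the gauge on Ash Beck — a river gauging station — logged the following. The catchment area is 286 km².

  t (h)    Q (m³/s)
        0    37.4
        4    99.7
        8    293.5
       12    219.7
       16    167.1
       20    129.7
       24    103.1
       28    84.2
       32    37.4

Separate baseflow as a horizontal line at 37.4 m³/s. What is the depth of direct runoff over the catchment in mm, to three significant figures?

d ≈ 42.1 mm

Direct runoff: 0.0, 62.3, 256.1, 182.3, 129.7, 92.3, 65.7, 46.8, 0.0 m³/s; ΣQ_DR = 835.2 m³/s.
V = ΣQ_DR · Δt = 835.2 × 14400 s = 1.203 × 10^7 m³.
Over A = 286 km², depth = V / A = 42.1 mm.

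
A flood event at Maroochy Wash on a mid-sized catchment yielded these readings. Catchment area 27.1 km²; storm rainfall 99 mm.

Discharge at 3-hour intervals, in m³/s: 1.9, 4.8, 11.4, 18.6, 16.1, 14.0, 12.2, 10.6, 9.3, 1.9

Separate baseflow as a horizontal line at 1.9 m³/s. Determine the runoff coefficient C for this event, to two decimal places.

ΣQ_DR = 81.80 m³/s; V = ΣQ_DR·Δt = 8.834 × 10^5 m³.
Runoff depth d = V / A = 32.60 mm.
C = d / P = 32.60 / 99 = 0.33.

C ≈ 0.33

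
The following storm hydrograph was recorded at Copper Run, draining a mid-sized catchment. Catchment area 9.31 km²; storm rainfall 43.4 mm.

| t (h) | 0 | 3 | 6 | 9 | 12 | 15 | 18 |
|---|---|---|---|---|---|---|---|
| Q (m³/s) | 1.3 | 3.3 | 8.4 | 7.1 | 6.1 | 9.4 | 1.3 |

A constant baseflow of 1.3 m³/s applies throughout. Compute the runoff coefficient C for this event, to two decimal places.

C ≈ 0.74

ΣQ_DR = 27.80 m³/s; V = ΣQ_DR·Δt = 3.002 × 10^5 m³.
Runoff depth d = V / A = 32.25 mm.
C = d / P = 32.25 / 43.4 = 0.74.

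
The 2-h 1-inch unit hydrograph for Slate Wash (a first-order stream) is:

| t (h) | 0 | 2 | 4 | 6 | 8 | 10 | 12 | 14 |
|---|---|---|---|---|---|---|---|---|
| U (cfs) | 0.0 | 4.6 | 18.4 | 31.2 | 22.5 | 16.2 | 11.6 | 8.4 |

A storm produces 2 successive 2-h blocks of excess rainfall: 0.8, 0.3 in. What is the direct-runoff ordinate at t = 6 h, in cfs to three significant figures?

By discrete convolution, Q_j = Σ (P_i / 1 in) · U_{j−i}.
At t = 6 h (j=3): Q = (0.8/1)·31.2 + (0.3/1)·18.4 = 30.5 cfs.

Q ≈ 30.5 cfs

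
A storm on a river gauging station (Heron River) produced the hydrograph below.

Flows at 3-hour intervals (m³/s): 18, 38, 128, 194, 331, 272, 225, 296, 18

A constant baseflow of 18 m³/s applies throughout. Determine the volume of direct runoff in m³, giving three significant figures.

Direct-runoff ordinates (Q − Q_b): 0.0, 20.0, 110.0, 176.0, 313.0, 254.0, 207.0, 278.0, 0.0 m³/s.
ΣQ_DR = 1358 m³/s.
With Δt = 3 h = 10800 s, V = ΣQ_DR · Δt = 1358 × 10800 = 1.47 × 10^7 m³.

V ≈ 1.47 × 10^7 m³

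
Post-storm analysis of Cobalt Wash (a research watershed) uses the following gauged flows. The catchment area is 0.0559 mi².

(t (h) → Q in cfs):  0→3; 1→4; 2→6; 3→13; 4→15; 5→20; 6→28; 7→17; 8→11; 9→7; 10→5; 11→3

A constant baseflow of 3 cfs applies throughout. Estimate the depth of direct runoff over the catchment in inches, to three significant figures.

Direct runoff: 0.0, 1.0, 3.0, 10.0, 12.0, 17.0, 25.0, 14.0, 8.0, 4.0, 2.0, 0.0 cfs; ΣQ_DR = 96.00 cfs.
V = ΣQ_DR · Δt = 96.00 × 3600 s = 3.456 × 10^5 ft³.
Over A = 0.0559 mi², depth = V / A = 2.66 in.

d ≈ 2.66 in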